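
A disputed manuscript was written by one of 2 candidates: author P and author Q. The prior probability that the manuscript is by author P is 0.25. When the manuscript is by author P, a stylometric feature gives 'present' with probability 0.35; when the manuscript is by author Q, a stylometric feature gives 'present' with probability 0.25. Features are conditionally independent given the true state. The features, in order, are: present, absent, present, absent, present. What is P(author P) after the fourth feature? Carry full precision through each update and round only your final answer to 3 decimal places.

After 'present': P(author P) = 0.35·0.2500 / (0.35·0.2500 + 0.25·0.7500) ≈ 0.3182
After 'absent': P(author P) = 0.65·0.3182 / (0.65·0.3182 + 0.75·0.6818) ≈ 0.2880
After 'present': P(author P) = 0.35·0.2880 / (0.35·0.2880 + 0.25·0.7120) ≈ 0.3615
After 'absent': P(author P) = 0.65·0.3615 / (0.65·0.3615 + 0.75·0.6385) ≈ 0.3292

0.329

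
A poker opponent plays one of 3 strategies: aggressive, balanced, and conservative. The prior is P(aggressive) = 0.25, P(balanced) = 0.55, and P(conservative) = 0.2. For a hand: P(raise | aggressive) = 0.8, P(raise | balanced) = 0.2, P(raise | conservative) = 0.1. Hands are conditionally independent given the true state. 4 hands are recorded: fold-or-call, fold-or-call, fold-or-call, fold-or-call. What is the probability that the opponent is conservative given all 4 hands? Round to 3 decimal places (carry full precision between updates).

0.368

After 'fold-or-call': normaliser = 0.2·0.2500 + 0.8·0.5500 + 0.9·0.2000; P(aggressive) ≈ 0.0746, P(balanced) ≈ 0.6567, P(conservative) ≈ 0.2687
After 'fold-or-call': normaliser = 0.2·0.0746 + 0.8·0.6567 + 0.9·0.2687; P(aggressive) ≈ 0.0191, P(balanced) ≈ 0.6718, P(conservative) ≈ 0.3092
After 'fold-or-call': normaliser = 0.2·0.0191 + 0.8·0.6718 + 0.9·0.3092; P(aggressive) ≈ 0.0047, P(balanced) ≈ 0.6558, P(conservative) ≈ 0.3395
After 'fold-or-call': normaliser = 0.2·0.0047 + 0.8·0.6558 + 0.9·0.3395; P(aggressive) ≈ 0.0011, P(balanced) ≈ 0.6312, P(conservative) ≈ 0.3677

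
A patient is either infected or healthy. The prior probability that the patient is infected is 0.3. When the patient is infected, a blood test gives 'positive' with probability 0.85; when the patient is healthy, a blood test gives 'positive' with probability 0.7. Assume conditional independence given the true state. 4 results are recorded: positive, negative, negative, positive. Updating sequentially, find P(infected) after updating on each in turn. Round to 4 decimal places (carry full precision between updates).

Apply Bayes' rule sequentially, carrying P(infected) forward.
After 'positive': P(infected) = 0.85·0.3000 / (0.85·0.3000 + 0.7·0.7000) ≈ 0.3423
After 'negative': P(infected) = 0.15·0.3423 / (0.15·0.3423 + 0.3·0.6577) ≈ 0.2065
After 'negative': P(infected) = 0.15·0.2065 / (0.15·0.2065 + 0.3·0.7935) ≈ 0.1151
After 'positive': P(infected) = 0.85·0.1151 / (0.85·0.1151 + 0.7·0.8849) ≈ 0.1364

0.1364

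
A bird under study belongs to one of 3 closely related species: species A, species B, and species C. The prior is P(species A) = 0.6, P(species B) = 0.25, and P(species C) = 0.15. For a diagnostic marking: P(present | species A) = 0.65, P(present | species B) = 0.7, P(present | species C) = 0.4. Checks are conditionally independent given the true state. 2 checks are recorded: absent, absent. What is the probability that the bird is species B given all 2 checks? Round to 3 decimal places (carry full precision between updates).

After 'absent': normaliser = 0.35·0.6000 + 0.3·0.2500 + 0.6·0.1500; P(species A) ≈ 0.5600, P(species B) ≈ 0.2000, P(species C) ≈ 0.2400
After 'absent': normaliser = 0.35·0.5600 + 0.3·0.2000 + 0.6·0.2400; P(species A) ≈ 0.4900, P(species B) ≈ 0.1500, P(species C) ≈ 0.3600

0.150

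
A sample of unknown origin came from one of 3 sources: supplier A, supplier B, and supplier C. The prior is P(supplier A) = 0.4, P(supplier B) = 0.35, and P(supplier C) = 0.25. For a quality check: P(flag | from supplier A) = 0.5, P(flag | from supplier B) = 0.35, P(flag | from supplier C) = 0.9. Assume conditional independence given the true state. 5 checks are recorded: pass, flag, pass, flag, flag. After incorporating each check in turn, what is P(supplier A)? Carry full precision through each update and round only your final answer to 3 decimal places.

0.605

Each posterior becomes the prior for the next update.
After 'pass': normaliser = 0.5·0.4000 + 0.65·0.3500 + 0.1·0.2500; P(supplier A) ≈ 0.4420, P(supplier B) ≈ 0.5028, P(supplier C) ≈ 0.0552
After 'flag': normaliser = 0.5·0.4420 + 0.35·0.5028 + 0.9·0.0552; P(supplier A) ≈ 0.4947, P(supplier B) ≈ 0.3939, P(supplier C) ≈ 0.1113
After 'pass': normaliser = 0.5·0.4947 + 0.65·0.3939 + 0.1·0.1113; P(supplier A) ≈ 0.4807, P(supplier B) ≈ 0.4976, P(supplier C) ≈ 0.0216
After 'flag': normaliser = 0.5·0.4807 + 0.35·0.4976 + 0.9·0.0216; P(supplier A) ≈ 0.5538, P(supplier B) ≈ 0.4013, P(supplier C) ≈ 0.0449
After 'flag': normaliser = 0.5·0.5538 + 0.35·0.4013 + 0.9·0.0449; P(supplier A) ≈ 0.6050, P(supplier B) ≈ 0.3068, P(supplier C) ≈ 0.0882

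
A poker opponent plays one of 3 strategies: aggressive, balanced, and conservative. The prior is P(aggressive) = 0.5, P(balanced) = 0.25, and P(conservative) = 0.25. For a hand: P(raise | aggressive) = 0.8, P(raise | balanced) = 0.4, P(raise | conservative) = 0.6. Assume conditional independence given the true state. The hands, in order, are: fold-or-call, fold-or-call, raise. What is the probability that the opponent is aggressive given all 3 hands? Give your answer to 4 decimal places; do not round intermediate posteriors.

After 'fold-or-call': normaliser = 0.2·0.5000 + 0.6·0.2500 + 0.4·0.2500; P(aggressive) ≈ 0.2857, P(balanced) ≈ 0.4286, P(conservative) ≈ 0.2857
After 'fold-or-call': normaliser = 0.2·0.2857 + 0.6·0.4286 + 0.4·0.2857; P(aggressive) ≈ 0.1333, P(balanced) ≈ 0.6000, P(conservative) ≈ 0.2667
After 'raise': normaliser = 0.8·0.1333 + 0.4·0.6000 + 0.6·0.2667; P(aggressive) ≈ 0.2105, P(balanced) ≈ 0.4737, P(conservative) ≈ 0.3158

0.2105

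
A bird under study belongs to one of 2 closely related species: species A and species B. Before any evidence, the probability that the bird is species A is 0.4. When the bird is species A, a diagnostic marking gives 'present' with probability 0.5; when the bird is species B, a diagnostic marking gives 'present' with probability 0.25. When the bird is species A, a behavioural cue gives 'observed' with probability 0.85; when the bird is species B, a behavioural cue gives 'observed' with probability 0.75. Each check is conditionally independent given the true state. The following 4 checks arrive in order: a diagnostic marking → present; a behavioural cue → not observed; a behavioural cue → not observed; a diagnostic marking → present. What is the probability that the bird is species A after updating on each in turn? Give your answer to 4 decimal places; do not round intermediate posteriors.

After a diagnostic marking='present': P(species A) = 0.5·0.4000 / (0.5·0.4000 + 0.25·0.6000) ≈ 0.5714
After a behavioural cue='not observed': P(species A) = 0.15·0.5714 / (0.15·0.5714 + 0.25·0.4286) ≈ 0.4444
After a behavioural cue='not observed': P(species A) = 0.15·0.4444 / (0.15·0.4444 + 0.25·0.5556) ≈ 0.3243
After a diagnostic marking='present': P(species A) = 0.5·0.3243 / (0.5·0.3243 + 0.25·0.6757) ≈ 0.4898

0.4898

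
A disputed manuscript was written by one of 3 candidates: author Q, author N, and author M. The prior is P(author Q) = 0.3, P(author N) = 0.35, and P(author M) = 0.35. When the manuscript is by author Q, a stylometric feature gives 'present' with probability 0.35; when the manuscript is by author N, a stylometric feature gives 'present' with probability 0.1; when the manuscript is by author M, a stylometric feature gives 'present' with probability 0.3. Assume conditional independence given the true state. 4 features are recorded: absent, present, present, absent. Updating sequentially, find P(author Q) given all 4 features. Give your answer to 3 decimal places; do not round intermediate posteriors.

0.459

After 'absent': normaliser = 0.65·0.3000 + 0.9·0.3500 + 0.7·0.3500; P(author Q) ≈ 0.2583, P(author N) ≈ 0.4172, P(author M) ≈ 0.3245
After 'present': normaliser = 0.35·0.2583 + 0.1·0.4172 + 0.3·0.3245; P(author Q) ≈ 0.3939, P(author N) ≈ 0.1818, P(author M) ≈ 0.4242
After 'present': normaliser = 0.35·0.3939 + 0.1·0.1818 + 0.3·0.4242; P(author Q) ≈ 0.4866, P(author N) ≈ 0.0642, P(author M) ≈ 0.4492
After 'absent': normaliser = 0.65·0.4866 + 0.9·0.0642 + 0.7·0.4492; P(author Q) ≈ 0.4594, P(author N) ≈ 0.0839, P(author M) ≈ 0.4567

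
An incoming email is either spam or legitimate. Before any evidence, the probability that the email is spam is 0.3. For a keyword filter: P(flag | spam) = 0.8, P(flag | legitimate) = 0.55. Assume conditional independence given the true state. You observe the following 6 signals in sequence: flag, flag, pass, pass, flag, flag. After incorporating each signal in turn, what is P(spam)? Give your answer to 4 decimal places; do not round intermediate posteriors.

0.2748

After 'flag': P(spam) = 0.8·0.3000 / (0.8·0.3000 + 0.55·0.7000) ≈ 0.3840
After 'flag': P(spam) = 0.8·0.3840 / (0.8·0.3840 + 0.55·0.6160) ≈ 0.4755
After 'pass': P(spam) = 0.2·0.4755 / (0.2·0.4755 + 0.45·0.5245) ≈ 0.2872
After 'pass': P(spam) = 0.2·0.2872 / (0.2·0.2872 + 0.45·0.7128) ≈ 0.1519
After 'flag': P(spam) = 0.8·0.1519 / (0.8·0.1519 + 0.55·0.8481) ≈ 0.2067
After 'flag': P(spam) = 0.8·0.2067 / (0.8·0.2067 + 0.55·0.7933) ≈ 0.2748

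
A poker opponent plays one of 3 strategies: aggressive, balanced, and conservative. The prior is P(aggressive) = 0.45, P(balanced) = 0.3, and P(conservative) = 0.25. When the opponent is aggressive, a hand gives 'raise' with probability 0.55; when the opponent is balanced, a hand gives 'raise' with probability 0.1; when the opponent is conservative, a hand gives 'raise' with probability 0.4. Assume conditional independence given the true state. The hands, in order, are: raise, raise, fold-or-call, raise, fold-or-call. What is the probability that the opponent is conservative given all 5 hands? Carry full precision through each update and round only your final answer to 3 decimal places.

0.272

Apply Bayes' rule sequentially, carrying P(conservative) forward.
After 'raise': normaliser = 0.55·0.4500 + 0.1·0.3000 + 0.4·0.2500; P(aggressive) ≈ 0.6556, P(balanced) ≈ 0.0795, P(conservative) ≈ 0.2649
After 'raise': normaliser = 0.55·0.6556 + 0.1·0.0795 + 0.4·0.2649; P(aggressive) ≈ 0.7599, P(balanced) ≈ 0.0167, P(conservative) ≈ 0.2233
After 'fold-or-call': normaliser = 0.45·0.7599 + 0.9·0.0167 + 0.6·0.2233; P(aggressive) ≈ 0.6964, P(balanced) ≈ 0.0307, P(conservative) ≈ 0.2729
After 'raise': normaliser = 0.55·0.6964 + 0.1·0.0307 + 0.4·0.2729; P(aggressive) ≈ 0.7734, P(balanced) ≈ 0.0062, P(conservative) ≈ 0.2204
After 'fold-or-call': normaliser = 0.45·0.7734 + 0.9·0.0062 + 0.6·0.2204; P(aggressive) ≈ 0.7164, P(balanced) ≈ 0.0115, P(conservative) ≈ 0.2722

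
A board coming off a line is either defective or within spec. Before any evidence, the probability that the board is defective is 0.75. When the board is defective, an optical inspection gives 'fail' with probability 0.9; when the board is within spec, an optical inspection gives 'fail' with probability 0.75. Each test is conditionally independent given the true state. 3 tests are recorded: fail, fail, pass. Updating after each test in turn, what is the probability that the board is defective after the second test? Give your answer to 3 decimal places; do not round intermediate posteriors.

0.812

Each posterior becomes the prior for the next update.
After 'fail': P(defective) = 0.9·0.7500 / (0.9·0.7500 + 0.75·0.2500) ≈ 0.7826
After 'fail': P(defective) = 0.9·0.7826 / (0.9·0.7826 + 0.75·0.2174) ≈ 0.8120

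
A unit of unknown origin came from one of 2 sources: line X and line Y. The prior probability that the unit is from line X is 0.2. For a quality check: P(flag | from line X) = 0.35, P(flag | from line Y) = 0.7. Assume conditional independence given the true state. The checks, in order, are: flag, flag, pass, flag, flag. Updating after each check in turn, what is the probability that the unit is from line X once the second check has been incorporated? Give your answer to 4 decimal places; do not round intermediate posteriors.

0.0588

Each posterior becomes the prior for the next update.
After 'flag': P(line X) = 0.35·0.2000 / (0.35·0.2000 + 0.7·0.8000) ≈ 0.1111
After 'flag': P(line X) = 0.35·0.1111 / (0.35·0.1111 + 0.7·0.8889) ≈ 0.0588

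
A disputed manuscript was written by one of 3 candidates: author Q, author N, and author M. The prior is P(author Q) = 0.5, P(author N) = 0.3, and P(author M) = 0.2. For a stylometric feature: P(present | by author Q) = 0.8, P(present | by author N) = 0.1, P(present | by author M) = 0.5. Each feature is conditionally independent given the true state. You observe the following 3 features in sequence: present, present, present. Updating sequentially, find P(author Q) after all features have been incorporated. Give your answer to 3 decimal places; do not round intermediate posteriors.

After 'present': normaliser = 0.8·0.5000 + 0.1·0.3000 + 0.5·0.2000; P(author Q) ≈ 0.7547, P(author N) ≈ 0.0566, P(author M) ≈ 0.1887
After 'present': normaliser = 0.8·0.7547 + 0.1·0.0566 + 0.5·0.1887; P(author Q) ≈ 0.8579, P(author N) ≈ 0.0080, P(author M) ≈ 0.1340
After 'present': normaliser = 0.8·0.8579 + 0.1·0.0080 + 0.5·0.1340; P(author Q) ≈ 0.9101, P(author N) ≈ 0.0011, P(author M) ≈ 0.0889

0.910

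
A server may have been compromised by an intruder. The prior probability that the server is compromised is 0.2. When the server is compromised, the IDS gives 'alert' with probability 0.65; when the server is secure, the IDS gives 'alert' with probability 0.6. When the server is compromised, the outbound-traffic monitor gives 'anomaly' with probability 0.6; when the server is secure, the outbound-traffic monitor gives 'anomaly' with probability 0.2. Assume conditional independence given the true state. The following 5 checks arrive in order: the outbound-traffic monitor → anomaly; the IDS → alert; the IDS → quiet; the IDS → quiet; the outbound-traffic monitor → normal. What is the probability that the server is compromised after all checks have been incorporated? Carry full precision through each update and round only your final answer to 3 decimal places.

0.237

After the outbound-traffic monitor='anomaly': P(compromised) = 0.6·0.2000 / (0.6·0.2000 + 0.2·0.8000) ≈ 0.4286
After the IDS='alert': P(compromised) = 0.65·0.4286 / (0.65·0.4286 + 0.6·0.5714) ≈ 0.4483
After the IDS='quiet': P(compromised) = 0.35·0.4483 / (0.35·0.4483 + 0.4·0.5517) ≈ 0.4155
After the IDS='quiet': P(compromised) = 0.35·0.4155 / (0.35·0.4155 + 0.4·0.5845) ≈ 0.3835
After the outbound-traffic monitor='normal': P(compromised) = 0.4·0.3835 / (0.4·0.3835 + 0.8·0.6165) ≈ 0.2372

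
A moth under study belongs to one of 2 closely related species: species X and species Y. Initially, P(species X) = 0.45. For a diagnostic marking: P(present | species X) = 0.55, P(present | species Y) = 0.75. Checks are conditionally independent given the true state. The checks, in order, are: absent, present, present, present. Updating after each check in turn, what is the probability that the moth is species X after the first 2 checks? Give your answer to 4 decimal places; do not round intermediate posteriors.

0.5192

After 'absent': P(species X) = 0.45·0.4500 / (0.45·0.4500 + 0.25·0.5500) ≈ 0.5956
After 'present': P(species X) = 0.55·0.5956 / (0.55·0.5956 + 0.75·0.4044) ≈ 0.5192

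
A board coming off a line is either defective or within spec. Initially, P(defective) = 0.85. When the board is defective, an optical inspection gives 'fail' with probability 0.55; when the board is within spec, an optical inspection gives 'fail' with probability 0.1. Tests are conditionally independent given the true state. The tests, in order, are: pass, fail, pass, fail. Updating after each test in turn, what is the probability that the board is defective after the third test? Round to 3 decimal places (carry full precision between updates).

Each posterior becomes the prior for the next update.
After 'pass': P(defective) = 0.45·0.8500 / (0.45·0.8500 + 0.9·0.1500) ≈ 0.7391
After 'fail': P(defective) = 0.55·0.7391 / (0.55·0.7391 + 0.1·0.2609) ≈ 0.9397
After 'pass': P(defective) = 0.45·0.9397 / (0.45·0.9397 + 0.9·0.0603) ≈ 0.8863

0.886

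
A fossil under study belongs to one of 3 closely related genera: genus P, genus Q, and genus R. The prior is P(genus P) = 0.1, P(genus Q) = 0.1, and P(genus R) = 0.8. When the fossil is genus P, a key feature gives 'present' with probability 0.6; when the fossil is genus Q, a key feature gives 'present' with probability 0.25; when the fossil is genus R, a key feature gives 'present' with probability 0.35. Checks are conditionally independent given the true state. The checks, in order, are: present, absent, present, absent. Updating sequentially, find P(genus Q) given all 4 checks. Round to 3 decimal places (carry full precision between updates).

Apply Bayes' rule sequentially, carrying P(genus Q) forward.
After 'present': normaliser = 0.6·0.1000 + 0.25·0.1000 + 0.35·0.8000; P(genus P) ≈ 0.1644, P(genus Q) ≈ 0.0685, P(genus R) ≈ 0.7671
After 'absent': normaliser = 0.4·0.1644 + 0.75·0.0685 + 0.65·0.7671; P(genus P) ≈ 0.1068, P(genus Q) ≈ 0.0834, P(genus R) ≈ 0.8098
After 'present': normaliser = 0.6·0.1068 + 0.25·0.0834 + 0.35·0.8098; P(genus P) ≈ 0.1739, P(genus Q) ≈ 0.0566, P(genus R) ≈ 0.7694
After 'absent': normaliser = 0.4·0.1739 + 0.75·0.0566 + 0.65·0.7694; P(genus P) ≈ 0.1137, P(genus Q) ≈ 0.0694, P(genus R) ≈ 0.8170

0.069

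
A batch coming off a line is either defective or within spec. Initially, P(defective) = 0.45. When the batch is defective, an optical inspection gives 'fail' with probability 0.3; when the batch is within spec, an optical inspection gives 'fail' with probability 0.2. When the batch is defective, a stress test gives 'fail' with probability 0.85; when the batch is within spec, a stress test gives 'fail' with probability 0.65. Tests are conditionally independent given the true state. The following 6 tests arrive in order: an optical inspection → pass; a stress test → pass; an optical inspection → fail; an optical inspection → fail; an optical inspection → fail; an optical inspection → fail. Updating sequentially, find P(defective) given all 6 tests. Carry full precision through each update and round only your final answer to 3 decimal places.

0.608

After an optical inspection='pass': P(defective) = 0.7·0.4500 / (0.7·0.4500 + 0.8·0.5500) ≈ 0.4172
After a stress test='pass': P(defective) = 0.15·0.4172 / (0.15·0.4172 + 0.35·0.5828) ≈ 0.2348
After an optical inspection='fail': P(defective) = 0.3·0.2348 / (0.3·0.2348 + 0.2·0.7652) ≈ 0.3152
After an optical inspection='fail': P(defective) = 0.3·0.3152 / (0.3·0.3152 + 0.2·0.6848) ≈ 0.4084
After an optical inspection='fail': P(defective) = 0.3·0.4084 / (0.3·0.4084 + 0.2·0.5916) ≈ 0.5087
After an optical inspection='fail': P(defective) = 0.3·0.5087 / (0.3·0.5087 + 0.2·0.4913) ≈ 0.6083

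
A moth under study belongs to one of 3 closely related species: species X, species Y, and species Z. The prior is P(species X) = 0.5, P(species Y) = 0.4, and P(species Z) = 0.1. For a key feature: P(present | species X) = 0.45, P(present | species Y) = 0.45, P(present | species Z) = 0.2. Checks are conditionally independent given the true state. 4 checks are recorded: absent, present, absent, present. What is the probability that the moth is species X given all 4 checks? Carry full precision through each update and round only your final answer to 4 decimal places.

Each posterior becomes the prior for the next update.
After 'absent': normaliser = 0.55·0.5000 + 0.55·0.4000 + 0.8·0.1000; P(species X) ≈ 0.4783, P(species Y) ≈ 0.3826, P(species Z) ≈ 0.1391
After 'present': normaliser = 0.45·0.4783 + 0.45·0.3826 + 0.2·0.1391; P(species X) ≈ 0.5183, P(species Y) ≈ 0.4147, P(species Z) ≈ 0.0670
After 'absent': normaliser = 0.55·0.5183 + 0.55·0.4147 + 0.8·0.0670; P(species X) ≈ 0.5030, P(species Y) ≈ 0.4024, P(species Z) ≈ 0.0946
After 'present': normaliser = 0.45·0.5030 + 0.45·0.4024 + 0.2·0.0946; P(species X) ≈ 0.5309, P(species Y) ≈ 0.4247, P(species Z) ≈ 0.0444

0.5309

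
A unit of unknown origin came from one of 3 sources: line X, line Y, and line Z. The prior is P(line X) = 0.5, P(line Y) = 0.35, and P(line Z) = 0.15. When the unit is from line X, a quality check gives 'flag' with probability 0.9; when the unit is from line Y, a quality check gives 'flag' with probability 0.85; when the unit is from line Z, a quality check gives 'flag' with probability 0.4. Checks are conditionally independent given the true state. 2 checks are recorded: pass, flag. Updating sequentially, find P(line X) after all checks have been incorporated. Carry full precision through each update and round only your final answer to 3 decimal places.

0.358

After 'pass': normaliser = 0.1·0.5000 + 0.15·0.3500 + 0.6·0.1500; P(line X) ≈ 0.2597, P(line Y) ≈ 0.2727, P(line Z) ≈ 0.4675
After 'flag': normaliser = 0.9·0.2597 + 0.85·0.2727 + 0.4·0.4675; P(line X) ≈ 0.3582, P(line Y) ≈ 0.3552, P(line Z) ≈ 0.2866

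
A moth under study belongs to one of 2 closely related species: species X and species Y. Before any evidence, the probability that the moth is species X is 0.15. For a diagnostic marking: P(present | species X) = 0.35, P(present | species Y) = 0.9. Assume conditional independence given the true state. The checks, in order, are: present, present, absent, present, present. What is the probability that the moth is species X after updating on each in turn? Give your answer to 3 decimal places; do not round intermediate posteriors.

0.026

After 'present': P(species X) = 0.35·0.1500 / (0.35·0.1500 + 0.9·0.8500) ≈ 0.0642
After 'present': P(species X) = 0.35·0.0642 / (0.35·0.0642 + 0.9·0.9358) ≈ 0.0260
After 'absent': P(species X) = 0.65·0.0260 / (0.65·0.0260 + 0.1·0.9740) ≈ 0.1478
After 'present': P(species X) = 0.35·0.1478 / (0.35·0.1478 + 0.9·0.8522) ≈ 0.0632
After 'present': P(species X) = 0.35·0.0632 / (0.35·0.0632 + 0.9·0.9368) ≈ 0.0256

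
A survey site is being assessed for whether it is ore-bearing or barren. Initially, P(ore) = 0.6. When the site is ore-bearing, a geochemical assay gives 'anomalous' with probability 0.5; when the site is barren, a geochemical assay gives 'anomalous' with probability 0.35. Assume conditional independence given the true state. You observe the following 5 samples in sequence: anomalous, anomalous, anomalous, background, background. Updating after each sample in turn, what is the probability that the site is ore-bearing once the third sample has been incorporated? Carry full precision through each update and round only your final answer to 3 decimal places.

After 'anomalous': P(ore) = 0.5·0.6000 / (0.5·0.6000 + 0.35·0.4000) ≈ 0.6818
After 'anomalous': P(ore) = 0.5·0.6818 / (0.5·0.6818 + 0.35·0.3182) ≈ 0.7538
After 'anomalous': P(ore) = 0.5·0.7538 / (0.5·0.7538 + 0.35·0.2462) ≈ 0.8139

0.814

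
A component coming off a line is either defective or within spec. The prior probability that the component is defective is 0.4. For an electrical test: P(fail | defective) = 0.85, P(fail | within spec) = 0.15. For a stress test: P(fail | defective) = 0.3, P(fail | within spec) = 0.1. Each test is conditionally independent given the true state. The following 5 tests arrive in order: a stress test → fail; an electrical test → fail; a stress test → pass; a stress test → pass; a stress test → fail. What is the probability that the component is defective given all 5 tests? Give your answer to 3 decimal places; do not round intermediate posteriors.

After a stress test='fail': P(defective) = 0.3·0.4000 / (0.3·0.4000 + 0.1·0.6000) ≈ 0.6667
After an electrical test='fail': P(defective) = 0.85·0.6667 / (0.85·0.6667 + 0.15·0.3333) ≈ 0.9189
After a stress test='pass': P(defective) = 0.7·0.9189 / (0.7·0.9189 + 0.9·0.0811) ≈ 0.8981
After a stress test='pass': P(defective) = 0.7·0.8981 / (0.7·0.8981 + 0.9·0.1019) ≈ 0.8727
After a stress test='fail': P(defective) = 0.3·0.8727 / (0.3·0.8727 + 0.1·0.1273) ≈ 0.9536

0.954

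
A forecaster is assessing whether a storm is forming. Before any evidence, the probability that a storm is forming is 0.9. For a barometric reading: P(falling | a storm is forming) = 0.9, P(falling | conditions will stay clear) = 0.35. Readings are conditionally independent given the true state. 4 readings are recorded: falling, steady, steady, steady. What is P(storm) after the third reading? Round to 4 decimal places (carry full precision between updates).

After 'falling': P(storm) = 0.9·0.9000 / (0.9·0.9000 + 0.35·0.1000) ≈ 0.9586
After 'steady': P(storm) = 0.1·0.9586 / (0.1·0.9586 + 0.65·0.0414) ≈ 0.7807
After 'steady': P(storm) = 0.1·0.7807 / (0.1·0.7807 + 0.65·0.2193) ≈ 0.3539

0.3539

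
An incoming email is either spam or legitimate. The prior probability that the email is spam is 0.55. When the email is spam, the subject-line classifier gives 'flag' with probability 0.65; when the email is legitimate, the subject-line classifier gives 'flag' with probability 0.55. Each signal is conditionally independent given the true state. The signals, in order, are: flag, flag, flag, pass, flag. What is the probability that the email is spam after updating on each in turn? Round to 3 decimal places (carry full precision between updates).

0.650

After 'flag': P(spam) = 0.65·0.5500 / (0.65·0.5500 + 0.55·0.4500) ≈ 0.5909
After 'flag': P(spam) = 0.65·0.5909 / (0.65·0.5909 + 0.55·0.4091) ≈ 0.6306
After 'flag': P(spam) = 0.65·0.6306 / (0.65·0.6306 + 0.55·0.3694) ≈ 0.6686
After 'pass': P(spam) = 0.35·0.6686 / (0.35·0.6686 + 0.45·0.3314) ≈ 0.6108
After 'flag': P(spam) = 0.65·0.6108 / (0.65·0.6108 + 0.55·0.3892) ≈ 0.6497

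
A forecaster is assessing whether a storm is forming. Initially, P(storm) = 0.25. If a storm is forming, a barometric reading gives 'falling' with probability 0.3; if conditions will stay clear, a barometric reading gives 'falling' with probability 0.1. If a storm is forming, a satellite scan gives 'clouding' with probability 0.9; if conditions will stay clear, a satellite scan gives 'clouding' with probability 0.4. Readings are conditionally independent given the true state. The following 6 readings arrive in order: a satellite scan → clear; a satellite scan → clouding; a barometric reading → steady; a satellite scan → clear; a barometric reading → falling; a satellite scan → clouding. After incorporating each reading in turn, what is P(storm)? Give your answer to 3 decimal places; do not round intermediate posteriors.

After a satellite scan='clear': P(storm) = 0.1·0.2500 / (0.1·0.2500 + 0.6·0.7500) ≈ 0.0526
After a satellite scan='clouding': P(storm) = 0.9·0.0526 / (0.9·0.0526 + 0.4·0.9474) ≈ 0.1111
After a barometric reading='steady': P(storm) = 0.7·0.1111 / (0.7·0.1111 + 0.9·0.8889) ≈ 0.0886
After a satellite scan='clear': P(storm) = 0.1·0.0886 / (0.1·0.0886 + 0.6·0.9114) ≈ 0.0159
After a barometric reading='falling': P(storm) = 0.3·0.0159 / (0.3·0.0159 + 0.1·0.9841) ≈ 0.0464
After a satellite scan='clouding': P(storm) = 0.9·0.0464 / (0.9·0.0464 + 0.4·0.9536) ≈ 0.0986

0.099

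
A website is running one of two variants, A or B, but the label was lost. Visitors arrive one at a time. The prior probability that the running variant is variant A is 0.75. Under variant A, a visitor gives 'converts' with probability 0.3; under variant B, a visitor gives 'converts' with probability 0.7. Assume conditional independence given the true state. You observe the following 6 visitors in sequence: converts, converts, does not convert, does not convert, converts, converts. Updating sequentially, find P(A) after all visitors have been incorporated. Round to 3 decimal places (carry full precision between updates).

After 'converts': P(A) = 0.3·0.7500 / (0.3·0.7500 + 0.7·0.2500) ≈ 0.5625
After 'converts': P(A) = 0.3·0.5625 / (0.3·0.5625 + 0.7·0.4375) ≈ 0.3553
After 'does not convert': P(A) = 0.7·0.3553 / (0.7·0.3553 + 0.3·0.6447) ≈ 0.5625
After 'does not convert': P(A) = 0.7·0.5625 / (0.7·0.5625 + 0.3·0.4375) ≈ 0.7500
After 'converts': P(A) = 0.3·0.7500 / (0.3·0.7500 + 0.7·0.2500) ≈ 0.5625
After 'converts': P(A) = 0.3·0.5625 / (0.3·0.5625 + 0.7·0.4375) ≈ 0.3553

0.355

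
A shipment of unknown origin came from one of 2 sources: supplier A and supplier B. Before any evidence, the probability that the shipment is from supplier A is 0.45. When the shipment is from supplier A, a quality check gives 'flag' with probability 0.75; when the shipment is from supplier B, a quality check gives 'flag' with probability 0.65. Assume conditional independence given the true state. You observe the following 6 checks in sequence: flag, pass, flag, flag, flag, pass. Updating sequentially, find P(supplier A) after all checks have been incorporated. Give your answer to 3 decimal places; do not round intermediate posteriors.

0.425

After 'flag': P(supplier A) = 0.75·0.4500 / (0.75·0.4500 + 0.65·0.5500) ≈ 0.4856
After 'pass': P(supplier A) = 0.25·0.4856 / (0.25·0.4856 + 0.35·0.5144) ≈ 0.4027
After 'flag': P(supplier A) = 0.75·0.4027 / (0.75·0.4027 + 0.65·0.5973) ≈ 0.4376
After 'flag': P(supplier A) = 0.75·0.4376 / (0.75·0.4376 + 0.65·0.5624) ≈ 0.4731
After 'flag': P(supplier A) = 0.75·0.4731 / (0.75·0.4731 + 0.65·0.5269) ≈ 0.5088
After 'pass': P(supplier A) = 0.25·0.5088 / (0.25·0.5088 + 0.35·0.4912) ≈ 0.4253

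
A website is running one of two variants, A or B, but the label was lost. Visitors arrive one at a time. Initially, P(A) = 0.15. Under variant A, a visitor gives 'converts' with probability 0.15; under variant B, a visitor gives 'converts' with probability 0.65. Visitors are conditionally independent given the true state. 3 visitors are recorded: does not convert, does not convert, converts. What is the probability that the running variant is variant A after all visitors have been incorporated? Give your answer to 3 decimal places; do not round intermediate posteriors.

After 'does not convert': P(A) = 0.85·0.1500 / (0.85·0.1500 + 0.35·0.8500) ≈ 0.3000
After 'does not convert': P(A) = 0.85·0.3000 / (0.85·0.3000 + 0.35·0.7000) ≈ 0.5100
After 'converts': P(A) = 0.15·0.5100 / (0.15·0.5100 + 0.65·0.4900) ≈ 0.1937

0.194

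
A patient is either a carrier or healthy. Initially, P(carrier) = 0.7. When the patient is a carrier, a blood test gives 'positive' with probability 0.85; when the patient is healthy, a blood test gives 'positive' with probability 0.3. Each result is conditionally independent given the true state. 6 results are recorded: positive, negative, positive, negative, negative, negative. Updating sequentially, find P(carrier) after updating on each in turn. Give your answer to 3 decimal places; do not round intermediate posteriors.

After 'positive': P(carrier) = 0.85·0.7000 / (0.85·0.7000 + 0.3·0.3000) ≈ 0.8686
After 'negative': P(carrier) = 0.15·0.8686 / (0.15·0.8686 + 0.7·0.1314) ≈ 0.5862
After 'positive': P(carrier) = 0.85·0.5862 / (0.85·0.5862 + 0.3·0.4138) ≈ 0.8006
After 'negative': P(carrier) = 0.15·0.8006 / (0.15·0.8006 + 0.7·0.1994) ≈ 0.4624
After 'negative': P(carrier) = 0.15·0.4624 / (0.15·0.4624 + 0.7·0.5376) ≈ 0.1556
After 'negative': P(carrier) = 0.15·0.1556 / (0.15·0.1556 + 0.7·0.8444) ≈ 0.0380

0.038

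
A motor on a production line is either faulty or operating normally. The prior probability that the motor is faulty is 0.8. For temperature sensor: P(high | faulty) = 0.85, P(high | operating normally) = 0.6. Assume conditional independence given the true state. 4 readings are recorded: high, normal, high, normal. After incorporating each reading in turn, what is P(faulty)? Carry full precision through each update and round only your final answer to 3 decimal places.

Apply Bayes' rule sequentially, carrying P(faulty) forward.
After 'high': P(faulty) = 0.85·0.8000 / (0.85·0.8000 + 0.6·0.2000) ≈ 0.8500
After 'normal': P(faulty) = 0.15·0.8500 / (0.15·0.8500 + 0.4·0.1500) ≈ 0.6800
After 'high': P(faulty) = 0.85·0.6800 / (0.85·0.6800 + 0.6·0.3200) ≈ 0.7506
After 'normal': P(faulty) = 0.15·0.7506 / (0.15·0.7506 + 0.4·0.2494) ≈ 0.5303

0.530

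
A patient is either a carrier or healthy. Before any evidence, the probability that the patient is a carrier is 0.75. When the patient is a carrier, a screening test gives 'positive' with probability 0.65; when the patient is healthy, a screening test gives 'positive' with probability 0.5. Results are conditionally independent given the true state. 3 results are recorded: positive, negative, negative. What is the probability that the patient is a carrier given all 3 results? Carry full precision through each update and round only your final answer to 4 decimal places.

0.6565

Each posterior becomes the prior for the next update.
After 'positive': P(carrier) = 0.65·0.7500 / (0.65·0.7500 + 0.5·0.2500) ≈ 0.7959
After 'negative': P(carrier) = 0.35·0.7959 / (0.35·0.7959 + 0.5·0.2041) ≈ 0.7319
After 'negative': P(carrier) = 0.35·0.7319 / (0.35·0.7319 + 0.5·0.2681) ≈ 0.6565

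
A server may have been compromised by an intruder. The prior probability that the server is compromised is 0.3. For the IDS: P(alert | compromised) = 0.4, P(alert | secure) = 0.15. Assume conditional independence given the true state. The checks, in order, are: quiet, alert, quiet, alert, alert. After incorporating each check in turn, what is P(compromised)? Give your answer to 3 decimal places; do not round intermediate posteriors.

After 'quiet': P(compromised) = 0.6·0.3000 / (0.6·0.3000 + 0.85·0.7000) ≈ 0.2323
After 'alert': P(compromised) = 0.4·0.2323 / (0.4·0.2323 + 0.15·0.7677) ≈ 0.4465
After 'quiet': P(compromised) = 0.6·0.4465 / (0.6·0.4465 + 0.85·0.5535) ≈ 0.3628
After 'alert': P(compromised) = 0.4·0.3628 / (0.4·0.3628 + 0.15·0.6372) ≈ 0.6029
After 'alert': P(compromised) = 0.4·0.6029 / (0.4·0.6029 + 0.15·0.3971) ≈ 0.8020

0.802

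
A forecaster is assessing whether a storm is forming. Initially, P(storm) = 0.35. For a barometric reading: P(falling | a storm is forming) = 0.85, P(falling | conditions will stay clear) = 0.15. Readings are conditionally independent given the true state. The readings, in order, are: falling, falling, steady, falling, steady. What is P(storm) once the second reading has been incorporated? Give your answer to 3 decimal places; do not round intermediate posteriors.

After 'falling': P(storm) = 0.85·0.3500 / (0.85·0.3500 + 0.15·0.6500) ≈ 0.7532
After 'falling': P(storm) = 0.85·0.7532 / (0.85·0.7532 + 0.15·0.2468) ≈ 0.9453

0.945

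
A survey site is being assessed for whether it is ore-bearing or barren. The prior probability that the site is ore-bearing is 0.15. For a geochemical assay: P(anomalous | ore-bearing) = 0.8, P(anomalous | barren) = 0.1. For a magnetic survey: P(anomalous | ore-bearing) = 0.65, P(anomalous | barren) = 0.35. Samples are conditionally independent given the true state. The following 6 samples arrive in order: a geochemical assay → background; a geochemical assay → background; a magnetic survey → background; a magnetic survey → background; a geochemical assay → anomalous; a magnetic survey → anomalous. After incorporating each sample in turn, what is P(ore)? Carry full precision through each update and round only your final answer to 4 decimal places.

0.0362

Each posterior becomes the prior for the next update.
After a geochemical assay='background': P(ore) = 0.2·0.1500 / (0.2·0.1500 + 0.9·0.8500) ≈ 0.0377
After a geochemical assay='background': P(ore) = 0.2·0.0377 / (0.2·0.0377 + 0.9·0.9623) ≈ 0.0086
After a magnetic survey='background': P(ore) = 0.35·0.0086 / (0.35·0.0086 + 0.65·0.9914) ≈ 0.0047
After a magnetic survey='background': P(ore) = 0.35·0.0047 / (0.35·0.0047 + 0.65·0.9953) ≈ 0.0025
After a geochemical assay='anomalous': P(ore) = 0.8·0.0025 / (0.8·0.0025 + 0.1·0.9975) ≈ 0.0198
After a magnetic survey='anomalous': P(ore) = 0.65·0.0198 / (0.65·0.0198 + 0.35·0.9802) ≈ 0.0362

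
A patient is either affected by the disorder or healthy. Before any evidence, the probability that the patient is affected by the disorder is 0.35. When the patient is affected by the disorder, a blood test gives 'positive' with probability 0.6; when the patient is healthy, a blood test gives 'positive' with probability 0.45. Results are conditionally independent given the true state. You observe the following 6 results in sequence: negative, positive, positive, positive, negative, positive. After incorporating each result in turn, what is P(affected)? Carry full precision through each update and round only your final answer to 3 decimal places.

0.474

Each posterior becomes the prior for the next update.
After 'negative': P(affected) = 0.4·0.3500 / (0.4·0.3500 + 0.55·0.6500) ≈ 0.2814
After 'positive': P(affected) = 0.6·0.2814 / (0.6·0.2814 + 0.45·0.7186) ≈ 0.3430
After 'positive': P(affected) = 0.6·0.3430 / (0.6·0.3430 + 0.45·0.6570) ≈ 0.4104
After 'positive': P(affected) = 0.6·0.4104 / (0.6·0.4104 + 0.45·0.5896) ≈ 0.4814
After 'negative': P(affected) = 0.4·0.4814 / (0.4·0.4814 + 0.55·0.5186) ≈ 0.4030
After 'positive': P(affected) = 0.6·0.4030 / (0.6·0.4030 + 0.45·0.5970) ≈ 0.4737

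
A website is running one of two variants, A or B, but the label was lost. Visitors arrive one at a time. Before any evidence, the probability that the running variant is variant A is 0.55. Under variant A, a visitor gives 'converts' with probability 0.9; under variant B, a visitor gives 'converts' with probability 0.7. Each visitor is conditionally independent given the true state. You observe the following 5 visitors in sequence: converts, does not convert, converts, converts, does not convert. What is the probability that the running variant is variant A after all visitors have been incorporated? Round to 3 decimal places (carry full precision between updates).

0.224

After 'converts': P(A) = 0.9·0.5500 / (0.9·0.5500 + 0.7·0.4500) ≈ 0.6111
After 'does not convert': P(A) = 0.1·0.6111 / (0.1·0.6111 + 0.3·0.3889) ≈ 0.3438
After 'converts': P(A) = 0.9·0.3438 / (0.9·0.3438 + 0.7·0.6562) ≈ 0.4024
After 'converts': P(A) = 0.9·0.4024 / (0.9·0.4024 + 0.7·0.5976) ≈ 0.4641
After 'does not convert': P(A) = 0.1·0.4641 / (0.1·0.4641 + 0.3·0.5359) ≈ 0.2240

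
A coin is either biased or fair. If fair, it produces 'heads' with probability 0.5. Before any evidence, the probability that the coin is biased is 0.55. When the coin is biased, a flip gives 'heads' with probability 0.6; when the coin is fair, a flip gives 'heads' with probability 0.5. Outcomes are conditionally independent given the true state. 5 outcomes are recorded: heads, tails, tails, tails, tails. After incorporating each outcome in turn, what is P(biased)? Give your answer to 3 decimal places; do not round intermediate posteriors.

0.375

After 'heads': P(biased) = 0.6·0.5500 / (0.6·0.5500 + 0.5·0.4500) ≈ 0.5946
After 'tails': P(biased) = 0.4·0.5946 / (0.4·0.5946 + 0.5·0.4054) ≈ 0.5399
After 'tails': P(biased) = 0.4·0.5399 / (0.4·0.5399 + 0.5·0.4601) ≈ 0.4842
After 'tails': P(biased) = 0.4·0.4842 / (0.4·0.4842 + 0.5·0.5158) ≈ 0.4289
After 'tails': P(biased) = 0.4·0.4289 / (0.4·0.4289 + 0.5·0.5711) ≈ 0.3753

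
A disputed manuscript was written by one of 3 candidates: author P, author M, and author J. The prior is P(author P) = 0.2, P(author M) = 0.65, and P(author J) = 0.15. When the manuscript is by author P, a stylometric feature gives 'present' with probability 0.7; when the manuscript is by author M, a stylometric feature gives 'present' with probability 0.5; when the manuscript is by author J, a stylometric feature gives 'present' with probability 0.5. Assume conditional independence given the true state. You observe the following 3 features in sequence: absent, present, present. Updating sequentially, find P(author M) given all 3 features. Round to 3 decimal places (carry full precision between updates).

0.628

After 'absent': normaliser = 0.3·0.2000 + 0.5·0.6500 + 0.5·0.1500; P(author P) ≈ 0.1304, P(author M) ≈ 0.7065, P(author J) ≈ 0.1630
After 'present': normaliser = 0.7·0.1304 + 0.5·0.7065 + 0.5·0.1630; P(author P) ≈ 0.1736, P(author M) ≈ 0.6715, P(author J) ≈ 0.1550
After 'present': normaliser = 0.7·0.1736 + 0.5·0.6715 + 0.5·0.1550; P(author P) ≈ 0.2272, P(author M) ≈ 0.6279, P(author J) ≈ 0.1449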